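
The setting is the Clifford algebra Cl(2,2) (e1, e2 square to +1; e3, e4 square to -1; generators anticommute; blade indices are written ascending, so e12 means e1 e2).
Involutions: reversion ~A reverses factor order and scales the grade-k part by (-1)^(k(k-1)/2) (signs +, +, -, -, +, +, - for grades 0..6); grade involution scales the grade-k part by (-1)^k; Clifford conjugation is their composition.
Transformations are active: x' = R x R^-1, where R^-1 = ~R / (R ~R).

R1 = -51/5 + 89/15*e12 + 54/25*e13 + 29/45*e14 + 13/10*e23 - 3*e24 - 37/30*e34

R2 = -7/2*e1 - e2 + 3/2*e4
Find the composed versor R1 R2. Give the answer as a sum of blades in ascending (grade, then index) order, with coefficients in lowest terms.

Distribute over the terms of R2 (each basis-blade product reordered to ascending indices, repeated generators contracted through their squares):
R1 (-7/2*e1) = 357/10*e1 + 623/30*e2 + 189/25*e3 + 203/90*e4 - 91/20*e123 + 21/2*e124 + 259/60*e134
R1 (-e2) = -89/15*e1 + 51/5*e2 + 13/10*e3 - 3*e4 + 54/25*e123 + 29/45*e124 + 37/30*e234
R1 (3/2*e4) = -29/30*e1 + 9/2*e2 + 37/20*e3 - 153/10*e4 + 89/10*e124 + 81/25*e134 + 39/20*e234
Summing the partial products and collecting blades:
Answer: 144/5*e1 + 532/15*e2 + 1071/100*e3 - 722/45*e4 - 239/100*e123 + 902/45*e124 + 2267/300*e134 + 191/60*e234


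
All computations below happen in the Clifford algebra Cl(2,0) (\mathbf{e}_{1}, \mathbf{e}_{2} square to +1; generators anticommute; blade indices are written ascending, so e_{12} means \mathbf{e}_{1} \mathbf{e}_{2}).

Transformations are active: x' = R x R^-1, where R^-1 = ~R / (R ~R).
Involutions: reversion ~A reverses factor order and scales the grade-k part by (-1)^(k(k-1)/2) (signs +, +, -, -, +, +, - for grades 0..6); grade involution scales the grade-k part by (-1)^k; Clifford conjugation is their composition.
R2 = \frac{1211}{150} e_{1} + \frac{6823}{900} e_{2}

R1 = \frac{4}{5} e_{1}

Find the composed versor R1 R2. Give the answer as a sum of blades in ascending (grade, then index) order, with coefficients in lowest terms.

Distribute over the terms of R1 (each basis-blade product reordered to ascending indices, repeated generators contracted through their squares):
(\frac{4}{5} e_{1}) R2 = \frac{2422}{375} + \frac{6823}{1125} e_{12}
Answer: \frac{2422}{375} + \frac{6823}{1125} e_{12}


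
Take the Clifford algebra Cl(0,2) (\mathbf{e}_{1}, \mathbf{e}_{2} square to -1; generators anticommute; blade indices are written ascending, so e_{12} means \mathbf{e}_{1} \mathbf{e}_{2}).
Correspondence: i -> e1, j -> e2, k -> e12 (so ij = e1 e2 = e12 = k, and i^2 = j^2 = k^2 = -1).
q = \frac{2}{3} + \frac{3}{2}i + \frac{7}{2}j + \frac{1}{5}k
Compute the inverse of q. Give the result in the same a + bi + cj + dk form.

In blades: q = \frac{2}{3} + \frac{3}{2} e_{1} + \frac{7}{2} e_{2} + \frac{1}{5} e_{12}.
With qbar = \frac{2}{3} - \frac{3}{2} e_{1} - \frac{7}{2} e_{2} - \frac{1}{5} e_{12} (scalar fixed, mapped units negated), q qbar = \frac{6743}{450} (the sum of squared coefficients), so q^-1 = qbar / (\frac{6743}{450}) = \frac{300}{6743} - \frac{675}{6743} e_{1} - \frac{1575}{6743} e_{2} - \frac{90}{6743} e_{12}; translating back:
Answer: \frac{300}{6743} - \frac{675}{6743}i - \frac{1575}{6743}j - \frac{90}{6743}k


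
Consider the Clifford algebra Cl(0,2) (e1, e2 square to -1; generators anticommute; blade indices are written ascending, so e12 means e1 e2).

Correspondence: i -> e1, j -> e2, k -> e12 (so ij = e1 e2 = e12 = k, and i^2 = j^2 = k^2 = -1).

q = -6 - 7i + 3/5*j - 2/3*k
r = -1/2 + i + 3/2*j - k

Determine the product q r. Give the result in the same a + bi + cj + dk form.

In blades: q = -6 - 7*e1 + 3/5*e2 - 2/3*e12, r = -1/2 + e1 + 3/2*e2 - e12.
Distribute q over r term by term (generator squares from the signature, products reordered to ascending indices): (-6)*r = 3 - 6*e1 - 9*e2 + 6*e12; (-7*e1)*r = 7 + 7/2*e1 - 7*e2 - 21/2*e12; (3/5*e2)*r = -9/10 - 3/5*e1 - 3/10*e2 - 3/5*e12; (-2/3*e12)*r = -2/3 + e1 - 2/3*e2 + 1/3*e12.
Sum: 253/30 - 21/10*e1 - 509/30*e2 - 143/30*e12; translating back through the correspondence:
Answer: 253/30 - 21/10*i - 509/30*j - 143/30*k


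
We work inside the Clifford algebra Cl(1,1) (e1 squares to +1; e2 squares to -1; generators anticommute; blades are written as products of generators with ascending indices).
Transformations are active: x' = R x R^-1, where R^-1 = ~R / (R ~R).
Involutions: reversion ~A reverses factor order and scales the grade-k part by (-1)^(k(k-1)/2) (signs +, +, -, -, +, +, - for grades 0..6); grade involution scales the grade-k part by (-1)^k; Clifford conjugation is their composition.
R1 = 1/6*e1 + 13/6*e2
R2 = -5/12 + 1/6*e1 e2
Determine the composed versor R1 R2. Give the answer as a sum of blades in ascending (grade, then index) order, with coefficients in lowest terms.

Distribute over the terms of R1 (each basis-blade product reordered to ascending indices, repeated generators contracted through their squares):
(1/6*e1) R2 = -5/72*e1 + 1/36*e2
(13/6*e2) R2 = 13/36*e1 - 65/72*e2
Summing the partial products and collecting blades:
Answer: 7/24*e1 - 7/8*e2


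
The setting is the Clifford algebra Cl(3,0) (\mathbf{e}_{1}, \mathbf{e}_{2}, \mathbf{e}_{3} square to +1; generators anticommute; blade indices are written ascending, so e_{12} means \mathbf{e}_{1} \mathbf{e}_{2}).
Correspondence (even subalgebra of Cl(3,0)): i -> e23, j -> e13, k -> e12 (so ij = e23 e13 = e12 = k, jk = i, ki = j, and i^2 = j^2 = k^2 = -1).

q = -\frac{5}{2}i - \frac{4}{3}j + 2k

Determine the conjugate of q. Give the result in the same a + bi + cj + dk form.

In blades: q = 2 e_{12} - \frac{4}{3} e_{13} - \frac{5}{2} e_{23}.
Quaternion conjugation is reversion on the even subalgebra: the scalar is fixed and every grade-2 blade flips sign, giving -2 e_{12} + \frac{4}{3} e_{13} + \frac{5}{2} e_{23}; translating back:
Answer: \frac{5}{2}i + \frac{4}{3}j - 2k


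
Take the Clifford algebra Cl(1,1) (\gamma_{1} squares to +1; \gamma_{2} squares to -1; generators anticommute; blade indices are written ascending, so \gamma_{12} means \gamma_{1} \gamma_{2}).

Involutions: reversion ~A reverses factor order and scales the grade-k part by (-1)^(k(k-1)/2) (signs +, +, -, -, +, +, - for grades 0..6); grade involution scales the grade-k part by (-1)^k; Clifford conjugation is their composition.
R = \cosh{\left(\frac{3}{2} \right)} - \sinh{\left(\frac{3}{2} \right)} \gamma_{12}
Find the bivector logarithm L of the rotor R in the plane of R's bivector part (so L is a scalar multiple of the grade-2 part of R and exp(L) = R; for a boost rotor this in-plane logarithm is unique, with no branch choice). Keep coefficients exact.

The scalar part of R is \cosh{\left(\frac{3}{2} \right)}, which fixes the rapidity magnitude through cosh (cosh is even, so it cannot fix the sign — the bivector part carries that); dividing the bivector part by sinh of the rapidity gives the plane, and L = rapidity * plane, where the joint sign ambiguity of (rapidity, plane) cancels in the product.
Concretely: cosh(rapidity) = \cosh{\left(\frac{3}{2} \right)} gives rapidity = ±\frac{3}{2}, and since rapidity/sinh(rapidity) is even the sign is immaterial: L = (rapidity/sinh(rapidity)) * <R>_2 = (\frac{3}{2 \sinh{\left(\frac{3}{2} \right)}}) * <R>_2.
Answer: - \frac{3}{2} \gamma_{12}


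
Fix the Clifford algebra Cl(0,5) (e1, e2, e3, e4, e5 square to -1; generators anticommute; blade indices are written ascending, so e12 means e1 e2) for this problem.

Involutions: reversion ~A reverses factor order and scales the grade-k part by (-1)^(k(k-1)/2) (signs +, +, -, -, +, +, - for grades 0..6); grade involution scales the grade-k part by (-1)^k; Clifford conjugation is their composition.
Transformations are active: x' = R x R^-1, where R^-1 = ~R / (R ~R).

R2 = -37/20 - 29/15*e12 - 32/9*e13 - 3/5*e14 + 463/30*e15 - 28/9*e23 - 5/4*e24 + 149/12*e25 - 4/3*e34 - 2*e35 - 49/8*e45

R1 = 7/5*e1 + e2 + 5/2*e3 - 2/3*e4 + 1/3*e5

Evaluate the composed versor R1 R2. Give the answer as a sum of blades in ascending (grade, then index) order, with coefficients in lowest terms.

Distribute over the terms of R1 (each basis-blade product reordered to ascending indices, repeated generators contracted through their squares):
(7/5*e1) R2 = -259/100*e1 + 203/75*e2 + 224/45*e3 + 21/25*e4 - 3241/150*e5 - 196/45*e123 - 7/4*e124 + 1043/60*e125 - 28/15*e134 - 14/5*e135 - 343/40*e145
(e2) R2 = -29/15*e1 - 37/20*e2 + 28/9*e3 + 5/4*e4 - 149/12*e5 + 32/9*e123 + 3/5*e124 - 463/30*e125 - 4/3*e234 - 2*e235 - 49/8*e245
(5/2*e3) R2 = -80/9*e1 - 70/9*e2 - 37/8*e3 + 10/3*e4 + 5*e5 - 29/6*e123 + 3/2*e134 - 463/12*e135 + 25/8*e234 - 745/24*e235 - 245/16*e345
(-2/3*e4) R2 = 2/5*e1 + 5/6*e2 + 8/9*e3 + 37/30*e4 - 49/12*e5 + 58/45*e124 + 64/27*e134 + 463/45*e145 + 56/27*e234 + 149/18*e245 - 4/3*e345
(1/3*e5) R2 = 463/90*e1 + 149/36*e2 - 2/3*e3 - 49/24*e4 - 37/60*e5 - 29/45*e125 - 32/27*e135 - 1/5*e145 - 28/27*e235 - 5/12*e245 - 4/9*e345
Summing the partial products and collecting blades:
Answer: -7081/900*e1 - 877/450*e2 + 1327/360*e3 + 923/200*e4 - 10117/300*e5 - 169/30*e123 + 5/36*e124 + 47/36*e125 + 541/270*e134 - 22987/540*e135 + 109/72*e145 + 835/216*e234 - 7361/216*e235 + 125/72*e245 - 2461/144*e345


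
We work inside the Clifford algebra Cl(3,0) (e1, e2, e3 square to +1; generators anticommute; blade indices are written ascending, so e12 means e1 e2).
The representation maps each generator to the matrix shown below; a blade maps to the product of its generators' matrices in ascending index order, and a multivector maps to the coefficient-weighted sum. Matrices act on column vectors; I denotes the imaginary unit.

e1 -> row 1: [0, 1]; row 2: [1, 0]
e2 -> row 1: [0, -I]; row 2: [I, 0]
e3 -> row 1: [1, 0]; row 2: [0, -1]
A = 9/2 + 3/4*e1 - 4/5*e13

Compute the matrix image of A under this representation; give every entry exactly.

Bivector images (products of the table entries): rho(e13) = rho(e1)rho(e3) = row 1: [0, -1]; row 2: [1, 0].
M = (9/2)*1 + (3/4)*rho(e1) + (-4/5)*rho(e13), summed entrywise (1 is the identity matrix):
Answer: row 1: [9/2, 31/20]; row 2: [-1/20, 9/2]


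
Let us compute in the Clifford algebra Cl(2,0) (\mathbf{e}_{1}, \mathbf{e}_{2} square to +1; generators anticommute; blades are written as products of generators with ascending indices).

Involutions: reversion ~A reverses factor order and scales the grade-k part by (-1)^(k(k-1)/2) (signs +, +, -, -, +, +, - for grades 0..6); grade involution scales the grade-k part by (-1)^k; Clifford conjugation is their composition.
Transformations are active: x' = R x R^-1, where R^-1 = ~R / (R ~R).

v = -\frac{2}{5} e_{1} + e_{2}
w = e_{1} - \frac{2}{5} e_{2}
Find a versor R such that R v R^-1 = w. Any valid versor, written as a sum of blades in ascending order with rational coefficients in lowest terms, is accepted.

A norm check does it: q(v) = q(w) = \frac{29}{25}, hence R = v + w = \frac{3}{5} e_{1} + \frac{3}{5} e_{2} realises the map — parallel part kept, (v - w)/2 negated, v carried to w.
Answer: \frac{3}{5} e_{1} + \frac{3}{5} e_{2}


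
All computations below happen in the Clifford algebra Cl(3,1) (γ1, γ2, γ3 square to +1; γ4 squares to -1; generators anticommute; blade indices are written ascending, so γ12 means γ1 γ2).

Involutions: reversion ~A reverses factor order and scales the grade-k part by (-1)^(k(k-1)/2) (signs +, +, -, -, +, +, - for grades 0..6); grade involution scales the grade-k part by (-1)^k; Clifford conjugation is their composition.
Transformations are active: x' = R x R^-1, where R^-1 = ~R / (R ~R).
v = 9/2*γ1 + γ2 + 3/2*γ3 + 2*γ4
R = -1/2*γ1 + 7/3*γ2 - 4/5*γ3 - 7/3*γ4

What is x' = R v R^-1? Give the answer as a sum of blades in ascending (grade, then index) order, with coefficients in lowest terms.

~R = -1/2*γ1 + 7/3*γ2 - 4/5*γ3 - 7/3*γ4, and R ~R = 89/100, so R^-1 = ~R / (89/100).
R v = 71/20 - 11*γ12 + 57/20*γ13 + 19/2*γ14 + 43/10*γ23 + 7*γ24 + 19/10*γ34
Answer: -1511/178*γ1 + 4703/267*γ2 - 1403/178*γ3 - 5504/267*γ4


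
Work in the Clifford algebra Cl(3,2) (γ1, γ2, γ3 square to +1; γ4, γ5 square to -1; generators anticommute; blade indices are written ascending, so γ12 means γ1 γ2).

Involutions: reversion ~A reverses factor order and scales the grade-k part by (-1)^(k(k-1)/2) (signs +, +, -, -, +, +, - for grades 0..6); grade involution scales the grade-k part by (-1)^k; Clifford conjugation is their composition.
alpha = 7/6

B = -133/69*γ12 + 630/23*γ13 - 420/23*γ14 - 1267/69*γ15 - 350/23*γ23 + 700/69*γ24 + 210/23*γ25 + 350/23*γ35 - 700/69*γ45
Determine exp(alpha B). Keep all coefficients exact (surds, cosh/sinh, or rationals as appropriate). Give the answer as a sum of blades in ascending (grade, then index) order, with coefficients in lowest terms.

B^2 term by term: the squares give (-133/69)^2*(γ12)^2 + (630/23)^2*(γ13)^2 + (-420/23)^2*(γ14)^2 + (-1267/69)^2*(γ15)^2 + (-350/23)^2*(γ23)^2 + (700/69)^2*(γ24)^2 + (210/23)^2*(γ25)^2 + (350/23)^2*(γ35)^2 + (-700/69)^2*(γ45)^2 = 17689/4761*(-1) + 396900/529*(-1) + 176400/529*(+1) + 1605289/4761*(+1) + 122500/529*(-1) + 490000/4761*(+1) + 44100/529*(+1) + 122500/529*(+1) + 490000/4761*(-1) = 0 (each basis 2-blade squares to minus the product of its generators' squares); cross terms between blades sharing an index anticommute and cancel; the commuting (index-disjoint) pairs give grade-4 terms 2*c*c'*(blade product), which cancel blade by blade — γ1234: -294000/529 + 294000/529 = 0; γ1235: -93100/1587 - 264600/529 + 886900/1587 = 0; γ1245: 186200/4761 + 176400/529 - 1773800/4761 = 0; γ1345: -294000/529 + 294000/529 = 0; γ2345: 490000/1587 - 490000/1587 = 0 — confirming B is simple. So B^2 = 0.
B^2 = 0, so the series truncates immediately: exp(alpha B) = 1 + alpha B (parabolic case).
Answer: 1 - 931/414*γ12 + 735/23*γ13 - 490/23*γ14 - 8869/414*γ15 - 1225/69*γ23 + 2450/207*γ24 + 245/23*γ25 + 1225/69*γ35 - 2450/207*γ45


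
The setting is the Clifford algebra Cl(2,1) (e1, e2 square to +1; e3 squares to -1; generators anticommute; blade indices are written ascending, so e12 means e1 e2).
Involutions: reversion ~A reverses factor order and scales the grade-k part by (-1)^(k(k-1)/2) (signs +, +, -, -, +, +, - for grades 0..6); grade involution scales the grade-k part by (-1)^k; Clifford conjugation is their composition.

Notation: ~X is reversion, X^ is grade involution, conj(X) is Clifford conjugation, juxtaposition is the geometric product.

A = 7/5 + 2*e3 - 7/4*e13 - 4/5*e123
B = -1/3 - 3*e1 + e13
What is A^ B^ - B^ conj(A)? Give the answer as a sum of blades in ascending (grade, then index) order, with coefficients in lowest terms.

first term: -133/60 + 11/5*e1 - 4/5*e2 + 71/12*e3 + 479/60*e13 + 12/5*e23 - 4/15*e123
second term: 77/60 + 31/5*e1 + 4/5*e2 + 71/12*e3 - 311/60*e13 - 12/5*e23 + 4/15*e123
Answer: -7/2 - 4*e1 - 8/5*e2 + 79/6*e13 + 24/5*e23 - 8/15*e123


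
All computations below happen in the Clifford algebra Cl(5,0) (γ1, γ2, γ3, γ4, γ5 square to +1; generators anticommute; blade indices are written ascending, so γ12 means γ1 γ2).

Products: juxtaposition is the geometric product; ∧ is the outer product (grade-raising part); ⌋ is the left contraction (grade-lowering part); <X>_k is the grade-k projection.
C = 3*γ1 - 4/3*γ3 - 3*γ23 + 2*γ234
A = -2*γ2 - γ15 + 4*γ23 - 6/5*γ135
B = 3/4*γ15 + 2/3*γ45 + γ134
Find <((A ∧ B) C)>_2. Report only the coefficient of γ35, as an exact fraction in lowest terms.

step 1: 3/2*γ125 - 4/3*γ245 + 2*γ1234 + 3*γ1235 + 8/3*γ2345
step 2: -4*γ1 + 16/3*γ5 + 6*γ14 + 9*γ15 + 9/2*γ25 + 8/3*γ35 + 8*γ45 + 8/3*γ124 + 4*γ125 - 9/2*γ135 + 6*γ145 - 6*γ234 - 9*γ235 - 32/9*γ245 + 4*γ345 + 2*γ1235 + 4*γ1245 - 3*γ1345 + 16/9*γ2345 + 8*γ12345
step 3: 6*γ14 + 9*γ15 + 9/2*γ25 + 8/3*γ35 + 8*γ45
Answer: 8/3


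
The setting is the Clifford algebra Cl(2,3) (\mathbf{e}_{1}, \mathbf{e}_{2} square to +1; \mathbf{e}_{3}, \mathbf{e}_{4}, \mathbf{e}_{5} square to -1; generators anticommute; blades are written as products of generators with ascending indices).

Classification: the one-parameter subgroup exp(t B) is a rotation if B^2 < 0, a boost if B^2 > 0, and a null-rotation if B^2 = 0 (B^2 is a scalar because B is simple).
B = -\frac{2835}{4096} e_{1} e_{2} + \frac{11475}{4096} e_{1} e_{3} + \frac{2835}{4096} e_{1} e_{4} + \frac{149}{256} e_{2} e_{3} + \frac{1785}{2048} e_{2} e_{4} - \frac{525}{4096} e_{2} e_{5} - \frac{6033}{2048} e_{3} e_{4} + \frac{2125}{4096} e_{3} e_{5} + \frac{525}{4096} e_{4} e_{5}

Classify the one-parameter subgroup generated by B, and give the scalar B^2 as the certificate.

B^2 term by term: the squares give (-\frac{2835}{4096})^2*(e_{1} e_{2})^2 + (\frac{11475}{4096})^2*(e_{1} e_{3})^2 + (\frac{2835}{4096})^2*(e_{1} e_{4})^2 + (\frac{149}{256})^2*(e_{2} e_{3})^2 + (\frac{1785}{2048})^2*(e_{2} e_{4})^2 + (-\frac{525}{4096})^2*(e_{2} e_{5})^2 + (-\frac{6033}{2048})^2*(e_{3} e_{4})^2 + (\frac{2125}{4096})^2*(e_{3} e_{5})^2 + (\frac{525}{4096})^2*(e_{4} e_{5})^2 = \frac{8037225}{16777216}*(-1) + \frac{131675625}{16777216}*(+1) + \frac{8037225}{16777216}*(+1) + \frac{22201}{65536}*(+1) + \frac{3186225}{4194304}*(+1) + \frac{275625}{16777216}*(+1) + \frac{36397089}{4194304}*(-1) + \frac{4515625}{16777216}*(-1) + \frac{275625}{16777216}*(-1) = 0 (each basis 2-blade squares to minus the product of its generators' squares); cross terms between blades sharing an index anticommute and cancel; the commuting (index-disjoint) pairs give grade-4 terms 2*c*c'*(blade product), which cancel blade by blade — e_{1} e_{2} e_{3} e_{4}: \frac{17103555}{4194304} - \frac{20482875}{4194304} + \frac{422415}{524288} = 0; e_{1} e_{2} e_{3} e_{5}: -\frac{6024375}{8388608} + \frac{6024375}{8388608} = 0; e_{1} e_{2} e_{4} e_{5}: -\frac{1488375}{8388608} + \frac{1488375}{8388608} = 0; e_{1} e_{3} e_{4} e_{5}: \frac{6024375}{8388608} - \frac{6024375}{8388608} = 0; e_{2} e_{3} e_{4} e_{5}: \frac{78225}{524288} - \frac{3793125}{4194304} + \frac{3167325}{4194304} = 0 — confirming B is simple. So B^2 = 0.
Answer: null-rotation, certificate B^2 = 0. One invariant decides it: the square 0 survives every conjugation, and its sign is exactly the classification.


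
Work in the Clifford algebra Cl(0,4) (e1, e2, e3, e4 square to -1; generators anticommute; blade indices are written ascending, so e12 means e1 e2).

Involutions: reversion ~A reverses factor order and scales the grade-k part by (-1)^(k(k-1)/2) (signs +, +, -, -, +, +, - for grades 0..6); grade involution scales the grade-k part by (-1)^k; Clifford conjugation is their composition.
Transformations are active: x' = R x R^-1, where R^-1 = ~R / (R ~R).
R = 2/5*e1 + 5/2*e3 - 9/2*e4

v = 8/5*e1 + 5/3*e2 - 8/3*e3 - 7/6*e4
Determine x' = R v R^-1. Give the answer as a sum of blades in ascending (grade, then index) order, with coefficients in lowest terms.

~R = 2/5*e1 + 5/2*e3 - 9/2*e4, and R ~R = -1333/50, so R^-1 = ~R / (-1333/50).
R v = 233/300 + 2/3*e12 - 76/15*e13 + 101/15*e14 - 25/6*e23 + 15/2*e24 - 179/12*e34
Answer: -32458/19995*e1 - 5/3*e2 + 6721/2666*e3 + 5714/3999*e4


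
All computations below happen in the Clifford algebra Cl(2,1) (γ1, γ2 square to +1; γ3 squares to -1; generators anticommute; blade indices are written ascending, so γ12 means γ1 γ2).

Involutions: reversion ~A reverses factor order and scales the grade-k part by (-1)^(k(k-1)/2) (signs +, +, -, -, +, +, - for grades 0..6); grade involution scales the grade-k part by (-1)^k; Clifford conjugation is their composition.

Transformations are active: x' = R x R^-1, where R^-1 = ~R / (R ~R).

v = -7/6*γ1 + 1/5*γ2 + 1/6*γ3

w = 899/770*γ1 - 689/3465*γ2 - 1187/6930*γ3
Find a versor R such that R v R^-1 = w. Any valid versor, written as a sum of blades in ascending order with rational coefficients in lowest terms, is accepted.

Since q(v) = q(w) = 103/75, the sum R = v + w = 1/1155*γ1 + 4/3465*γ2 - 16/3465*γ3 does the job whenever invertible.
Answer: 1/1155*γ1 + 4/3465*γ2 - 16/3465*γ3


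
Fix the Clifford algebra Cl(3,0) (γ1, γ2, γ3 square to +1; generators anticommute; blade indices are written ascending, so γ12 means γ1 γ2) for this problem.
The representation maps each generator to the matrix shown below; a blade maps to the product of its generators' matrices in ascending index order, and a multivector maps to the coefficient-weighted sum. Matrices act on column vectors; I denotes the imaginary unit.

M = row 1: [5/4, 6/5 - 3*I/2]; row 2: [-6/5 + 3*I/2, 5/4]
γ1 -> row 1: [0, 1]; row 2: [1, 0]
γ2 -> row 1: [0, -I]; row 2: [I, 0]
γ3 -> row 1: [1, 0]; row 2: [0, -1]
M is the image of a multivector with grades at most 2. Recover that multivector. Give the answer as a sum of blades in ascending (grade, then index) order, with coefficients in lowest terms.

Method: 1, rho(γ1), rho(γ2), rho(γ3) form a trace-orthogonal basis of the 2x2 complex matrices (tr(X Y) = 2 if X = Y, else 0), so M = m0*1 + m1*rho(γ1) + m2*rho(γ2) + m3*rho(γ3) with m0 = tr(M)/2 = 5/4, m1 = tr(M rho(γ1))/2 = 0, m2 = tr(M rho(γ2))/2 = 3/2 + 6*I/5, m3 = tr(M rho(γ3))/2 = 0.
Multiplying table entries, the bivector images are rho(γ12) = I*rho(γ3), rho(γ13) = -I*rho(γ2), rho(γ23) = I*rho(γ1); with real blade coefficients the real parts of m0..m3 are the coefficients of 1, γ1, γ2, γ3 and the imaginary parts give the bivectors (γ23: Im m1, γ13: -Im m2, γ12: Im m3).
Answer: 5/4 + 3/2*γ2 - 6/5*γ13


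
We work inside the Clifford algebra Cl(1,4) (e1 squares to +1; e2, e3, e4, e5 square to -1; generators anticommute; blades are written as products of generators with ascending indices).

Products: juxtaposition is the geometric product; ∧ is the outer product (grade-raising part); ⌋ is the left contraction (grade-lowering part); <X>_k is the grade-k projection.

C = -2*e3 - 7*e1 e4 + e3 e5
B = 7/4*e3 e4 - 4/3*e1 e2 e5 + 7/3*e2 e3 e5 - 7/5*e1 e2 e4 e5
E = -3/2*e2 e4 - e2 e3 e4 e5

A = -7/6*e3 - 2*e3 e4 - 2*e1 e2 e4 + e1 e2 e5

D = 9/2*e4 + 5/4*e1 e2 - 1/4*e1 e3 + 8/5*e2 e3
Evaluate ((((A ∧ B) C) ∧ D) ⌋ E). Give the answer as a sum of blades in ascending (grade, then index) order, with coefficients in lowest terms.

step 1: 14/9*e1 e2 e3 e5 + 121/20*e1 e2 e3 e4 e5
step 2: -14/9*e1 e2 + 121/20*e1 e2 e4 - 28/9*e1 e2 e5 - 847/20*e2 e3 e5 + 121/10*e1 e2 e4 e5 - 98/9*e2 e3 e4 e5
step 3: -7*e1 e2 e4 + 14*e1 e2 e4 e5 + 7623/40*e2 e3 e4 e5
step 4: -7623/40
Answer: -7623/40


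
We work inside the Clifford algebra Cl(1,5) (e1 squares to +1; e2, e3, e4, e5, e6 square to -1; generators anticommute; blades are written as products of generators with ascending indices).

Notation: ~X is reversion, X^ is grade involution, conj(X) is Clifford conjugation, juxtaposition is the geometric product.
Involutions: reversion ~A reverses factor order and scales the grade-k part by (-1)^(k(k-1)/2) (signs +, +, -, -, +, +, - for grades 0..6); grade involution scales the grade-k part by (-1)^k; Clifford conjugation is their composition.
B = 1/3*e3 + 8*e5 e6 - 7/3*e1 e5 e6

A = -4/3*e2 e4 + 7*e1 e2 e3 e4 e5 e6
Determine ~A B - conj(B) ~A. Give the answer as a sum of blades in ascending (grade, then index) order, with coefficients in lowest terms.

first term: 143/9*e2 e3 e4 + 56*e1 e2 e3 e4 + 32/3*e2 e4 e5 e6 - 49/9*e1 e2 e4 e5 e6
second term: -143/9*e2 e3 e4 - 56*e1 e2 e3 e4 - 32/3*e2 e4 e5 e6 - 49/9*e1 e2 e4 e5 e6
Answer: 286/9*e2 e3 e4 + 112*e1 e2 e3 e4 + 64/3*e2 e4 e5 e6


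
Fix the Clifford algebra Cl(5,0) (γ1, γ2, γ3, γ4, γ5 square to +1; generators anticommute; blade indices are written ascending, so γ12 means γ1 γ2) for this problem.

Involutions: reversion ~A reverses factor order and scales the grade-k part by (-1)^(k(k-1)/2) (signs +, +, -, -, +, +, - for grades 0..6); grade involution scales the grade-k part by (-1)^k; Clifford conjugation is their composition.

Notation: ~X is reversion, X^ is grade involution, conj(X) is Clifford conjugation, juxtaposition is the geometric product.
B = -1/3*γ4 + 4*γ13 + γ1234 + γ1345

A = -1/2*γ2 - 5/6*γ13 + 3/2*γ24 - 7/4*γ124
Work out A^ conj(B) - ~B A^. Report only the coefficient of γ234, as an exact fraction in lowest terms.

first term: -10/3 + 1/2*γ2 + 7/4*γ3 + 7/12*γ12 + 3/2*γ13 - 2/3*γ24 + 5/6*γ45 + 2*γ123 - 7/9*γ134 + 7*γ234 - 7/4*γ235 + 6*γ1234 - 3/2*γ1235 - 1/2*γ12345
second term: -10/3 + 1/2*γ2 - 7/4*γ3 - 7/12*γ12 + 3/2*γ13 - 2/3*γ24 + 5/6*γ45 + 2*γ123 + 7/9*γ134 - 7*γ234 - 7/4*γ235 + 6*γ1234 + 3/2*γ1235 - 1/2*γ12345
Answer: 14


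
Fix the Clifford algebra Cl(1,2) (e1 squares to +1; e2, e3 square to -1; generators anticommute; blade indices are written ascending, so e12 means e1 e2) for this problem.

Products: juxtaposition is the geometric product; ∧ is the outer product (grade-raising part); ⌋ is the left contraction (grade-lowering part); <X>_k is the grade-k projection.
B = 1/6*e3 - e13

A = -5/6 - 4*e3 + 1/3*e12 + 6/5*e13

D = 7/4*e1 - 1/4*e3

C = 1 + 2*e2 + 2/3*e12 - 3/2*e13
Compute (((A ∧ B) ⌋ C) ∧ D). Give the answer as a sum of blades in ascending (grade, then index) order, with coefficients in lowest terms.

step 1: -5/36*e3 + 5/6*e13 + 1/18*e123
step 2: -5/4 + 5/24*e1
step 3: -35/16*e1 + 5/16*e3 - 5/96*e13
Answer: -35/16*e1 + 5/16*e3 - 5/96*e13


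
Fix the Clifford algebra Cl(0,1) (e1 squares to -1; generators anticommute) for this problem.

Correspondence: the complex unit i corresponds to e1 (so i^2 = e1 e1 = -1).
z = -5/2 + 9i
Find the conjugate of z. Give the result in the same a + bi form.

In blades: z = -5/2 + 9*e1.
Conjugation here is Clifford conjugation: the scalar is fixed and the grade-1 and grade-2 blades all flip sign, giving -5/2 - 9*e1; translating back:
Answer: -5/2 - 9i


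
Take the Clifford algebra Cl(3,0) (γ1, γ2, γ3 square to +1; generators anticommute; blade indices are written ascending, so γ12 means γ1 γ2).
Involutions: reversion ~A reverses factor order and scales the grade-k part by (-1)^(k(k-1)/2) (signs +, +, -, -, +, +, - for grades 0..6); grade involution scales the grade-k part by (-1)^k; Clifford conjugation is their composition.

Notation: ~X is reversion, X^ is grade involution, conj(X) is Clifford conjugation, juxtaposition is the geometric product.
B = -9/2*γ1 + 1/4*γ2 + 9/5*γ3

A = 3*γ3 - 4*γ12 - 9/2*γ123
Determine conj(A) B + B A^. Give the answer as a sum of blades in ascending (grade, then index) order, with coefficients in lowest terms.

first term: -27/5 + γ1 + 18*γ2 - 81/10*γ12 - 99/8*γ13 + 21*γ23 + 36/5*γ123
second term: -27/5 + γ1 + 18*γ2 + 81/10*γ12 + 99/8*γ13 - 21*γ23 - 36/5*γ123
Answer: -54/5 + 2*γ1 + 36*γ2


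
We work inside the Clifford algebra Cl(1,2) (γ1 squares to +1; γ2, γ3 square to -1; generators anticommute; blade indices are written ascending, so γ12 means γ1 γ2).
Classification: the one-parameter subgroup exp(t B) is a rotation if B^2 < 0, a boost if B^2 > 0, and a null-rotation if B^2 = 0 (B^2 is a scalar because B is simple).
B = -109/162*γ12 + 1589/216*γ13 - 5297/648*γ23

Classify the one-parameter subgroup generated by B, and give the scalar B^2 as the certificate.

B^2 term by term: the squares give (-109/162)^2*(γ12)^2 + (1589/216)^2*(γ13)^2 + (-5297/648)^2*(γ23)^2 = 11881/26244*(+1) + 2524921/46656*(+1) + 28058209/419904*(-1) = -49/4 (each basis 2-blade squares to minus the product of its generators' squares); cross terms between blades sharing an index anticommute and cancel. So B^2 = -49/4.
Answer: rotation, certificate B^2 = -49/4. No conjugation can change B^2 = -49/4; the sign gives the class.


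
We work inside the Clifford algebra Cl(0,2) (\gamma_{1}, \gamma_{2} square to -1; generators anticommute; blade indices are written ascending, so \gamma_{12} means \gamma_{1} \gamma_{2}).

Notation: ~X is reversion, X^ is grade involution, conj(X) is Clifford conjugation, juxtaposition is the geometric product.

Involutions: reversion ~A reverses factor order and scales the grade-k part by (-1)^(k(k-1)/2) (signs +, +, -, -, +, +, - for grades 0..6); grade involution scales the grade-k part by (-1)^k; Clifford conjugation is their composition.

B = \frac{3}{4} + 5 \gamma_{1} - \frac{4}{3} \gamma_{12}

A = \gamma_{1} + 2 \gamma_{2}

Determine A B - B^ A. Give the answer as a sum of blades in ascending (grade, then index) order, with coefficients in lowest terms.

first term: -5 - \frac{23}{12} \gamma_{1} + \frac{17}{6} \gamma_{2} - 10 \gamma_{12}
second term: 5 + \frac{41}{12} \gamma_{1} + \frac{1}{6} \gamma_{2} - 10 \gamma_{12}
Answer: -10 - \frac{16}{3} \gamma_{1} + \frac{8}{3} \gamma_{2}


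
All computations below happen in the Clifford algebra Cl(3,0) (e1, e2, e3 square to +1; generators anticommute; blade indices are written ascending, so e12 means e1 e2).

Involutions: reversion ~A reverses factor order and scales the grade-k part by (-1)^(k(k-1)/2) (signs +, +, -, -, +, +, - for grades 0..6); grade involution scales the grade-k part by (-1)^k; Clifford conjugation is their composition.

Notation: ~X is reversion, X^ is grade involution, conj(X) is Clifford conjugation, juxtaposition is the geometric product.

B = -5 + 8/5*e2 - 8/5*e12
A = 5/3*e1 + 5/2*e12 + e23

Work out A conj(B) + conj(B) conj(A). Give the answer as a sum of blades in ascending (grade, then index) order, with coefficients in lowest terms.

first term: -4 - 37/3*e1 + 8/3*e2 + 8/5*e3 - 91/6*e12 - 8/5*e13 - 5*e23
second term: 4 + 13/3*e1 + 8/3*e2 + 8/5*e3 + 59/6*e12 - 8/5*e13 + 5*e23
Answer: -8*e1 + 16/3*e2 + 16/5*e3 - 16/3*e12 - 16/5*e13


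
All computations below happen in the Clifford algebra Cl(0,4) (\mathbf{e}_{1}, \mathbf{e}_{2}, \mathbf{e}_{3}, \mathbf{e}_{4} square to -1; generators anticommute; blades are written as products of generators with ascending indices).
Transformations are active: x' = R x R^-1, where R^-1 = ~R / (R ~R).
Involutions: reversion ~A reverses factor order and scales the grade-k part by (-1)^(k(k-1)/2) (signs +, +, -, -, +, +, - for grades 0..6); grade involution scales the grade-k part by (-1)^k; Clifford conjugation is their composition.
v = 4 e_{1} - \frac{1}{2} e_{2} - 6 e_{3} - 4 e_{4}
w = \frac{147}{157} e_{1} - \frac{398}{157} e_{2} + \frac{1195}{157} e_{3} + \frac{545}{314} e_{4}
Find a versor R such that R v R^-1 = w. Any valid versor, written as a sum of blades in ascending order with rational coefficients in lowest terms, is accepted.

The midline construction: v and w both square to -\frac{273}{4}, so reflecting in their sum \frac{775}{157} e_{1} - \frac{953}{314} e_{2} + \frac{253}{157} e_{3} - \frac{711}{314} e_{4} exchanges them.
Answer: \frac{775}{157} e_{1} - \frac{953}{314} e_{2} + \frac{253}{157} e_{3} - \frac{711}{314} e_{4}


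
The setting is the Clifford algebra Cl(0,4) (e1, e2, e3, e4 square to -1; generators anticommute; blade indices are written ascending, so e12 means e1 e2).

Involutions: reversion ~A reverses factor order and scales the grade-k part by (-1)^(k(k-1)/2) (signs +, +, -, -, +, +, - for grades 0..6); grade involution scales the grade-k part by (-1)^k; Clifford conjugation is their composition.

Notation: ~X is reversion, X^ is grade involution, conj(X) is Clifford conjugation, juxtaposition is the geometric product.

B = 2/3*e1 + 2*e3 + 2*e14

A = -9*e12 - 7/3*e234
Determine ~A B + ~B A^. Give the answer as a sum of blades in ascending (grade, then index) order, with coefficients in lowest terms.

first term: 6*e2 + 68/3*e24 + 68/3*e123 - 14/9*e1234
second term: 6*e2 - 40/3*e24 - 40/3*e123 + 14/9*e1234
Answer: 12*e2 + 28/3*e24 + 28/3*e123


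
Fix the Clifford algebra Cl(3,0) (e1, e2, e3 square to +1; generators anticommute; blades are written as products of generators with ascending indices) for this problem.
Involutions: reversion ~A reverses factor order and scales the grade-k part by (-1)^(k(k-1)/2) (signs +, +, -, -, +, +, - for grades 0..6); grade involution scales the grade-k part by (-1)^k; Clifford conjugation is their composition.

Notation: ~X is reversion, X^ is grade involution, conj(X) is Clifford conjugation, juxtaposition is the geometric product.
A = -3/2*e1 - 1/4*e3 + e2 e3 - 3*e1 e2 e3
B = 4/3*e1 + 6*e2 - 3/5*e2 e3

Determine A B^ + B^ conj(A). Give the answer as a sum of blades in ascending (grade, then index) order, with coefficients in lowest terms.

first term: 13/5 - 9/5*e1 - 3/20*e2 + 6*e3 + 9*e1 e2 - 55/3*e1 e3 + 5/2*e2 e3 - 13/30*e1 e2 e3
second term: -13/5 - 9/5*e1 - 3/20*e2 + 6*e3 + 9*e1 e2 - 55/3*e1 e3 + 5/2*e2 e3 + 13/30*e1 e2 e3
Answer: -18/5*e1 - 3/10*e2 + 12*e3 + 18*e1 e2 - 110/3*e1 e3 + 5*e2 e3


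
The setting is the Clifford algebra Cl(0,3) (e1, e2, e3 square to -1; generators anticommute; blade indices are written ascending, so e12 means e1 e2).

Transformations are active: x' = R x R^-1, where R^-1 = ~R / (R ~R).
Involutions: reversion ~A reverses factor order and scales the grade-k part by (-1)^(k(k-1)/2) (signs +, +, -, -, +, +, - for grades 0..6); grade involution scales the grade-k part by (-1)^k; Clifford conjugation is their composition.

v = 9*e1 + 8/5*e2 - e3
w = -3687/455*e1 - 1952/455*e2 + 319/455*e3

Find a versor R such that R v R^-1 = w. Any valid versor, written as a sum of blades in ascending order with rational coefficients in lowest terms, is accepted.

Equal squares first: v^2 = w^2 = -2114/25. Then v + w = 408/455*e1 - 1224/455*e2 - 136/455*e3 is a versor taking v to w, provided it is invertible.
Answer: 408/455*e1 - 1224/455*e2 - 136/455*e3


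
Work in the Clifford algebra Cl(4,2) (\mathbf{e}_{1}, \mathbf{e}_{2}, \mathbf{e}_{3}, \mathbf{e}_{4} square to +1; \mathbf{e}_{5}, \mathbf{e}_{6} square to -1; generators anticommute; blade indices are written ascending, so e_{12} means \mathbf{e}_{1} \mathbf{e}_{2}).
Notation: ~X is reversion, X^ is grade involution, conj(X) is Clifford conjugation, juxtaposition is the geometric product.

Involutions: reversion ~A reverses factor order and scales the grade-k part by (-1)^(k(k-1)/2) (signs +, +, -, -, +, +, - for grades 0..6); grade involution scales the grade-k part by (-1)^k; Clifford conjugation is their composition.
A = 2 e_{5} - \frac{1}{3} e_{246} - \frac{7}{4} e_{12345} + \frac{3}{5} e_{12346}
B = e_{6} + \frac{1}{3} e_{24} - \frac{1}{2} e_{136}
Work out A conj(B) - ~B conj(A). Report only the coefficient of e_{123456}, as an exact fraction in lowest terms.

first term: -\frac{1}{9} e_{6} - \frac{1}{30} e_{24} - 2 e_{56} + \frac{7}{12} e_{135} - \frac{1}{5} e_{136} - \frac{2}{3} e_{245} + \frac{23}{30} e_{1234} - e_{1356} + \frac{7}{8} e_{2456} + \frac{7}{4} e_{123456}
second term: -\frac{1}{9} e_{6} + \frac{19}{30} e_{24} + 2 e_{56} - \frac{7}{12} e_{135} + \frac{1}{5} e_{136} + \frac{2}{3} e_{245} + \frac{13}{30} e_{1234} + e_{1356} - \frac{7}{8} e_{2456} - \frac{7}{4} e_{123456}
Answer: \frac{7}{2}


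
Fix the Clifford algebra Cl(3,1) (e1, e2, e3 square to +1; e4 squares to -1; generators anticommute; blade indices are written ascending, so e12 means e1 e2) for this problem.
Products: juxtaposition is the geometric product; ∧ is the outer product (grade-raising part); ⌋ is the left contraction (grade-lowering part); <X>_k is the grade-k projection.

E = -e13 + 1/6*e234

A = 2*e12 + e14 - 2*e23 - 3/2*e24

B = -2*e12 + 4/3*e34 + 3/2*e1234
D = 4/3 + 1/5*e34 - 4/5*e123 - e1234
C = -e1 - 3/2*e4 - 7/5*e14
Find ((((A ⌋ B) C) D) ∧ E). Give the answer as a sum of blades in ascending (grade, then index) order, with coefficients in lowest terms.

step 1: 4 + 9/4*e13 + 3*e14 + 3/2*e23 - 3*e34
step 2: -21/5 + 1/2*e1 - 9/4*e3 - 3*e4 - 21/5*e13 - 28/5*e14 + 63/20*e34 - 3/2*e123 - 3/8*e134 - 9/4*e234 - 21/10*e1234
step 3: -827/100 - 199/120*e1 + 657/200*e2 - 18/5*e3 - 427/100*e4 - 177/100*e12 - 168/25*e13 - 488/75*e14 + 26/5*e23 + 39/10*e24 + 84/25*e34 + 109/25*e123 + 447/100*e124 - 2/5*e134 - 399/50*e234 - e1234
step 4: 827/100*e13 + 657/200*e123 + 427/100*e134 - 827/600*e234 + 2609/720*e1234
Answer: 827/100*e13 + 657/200*e123 + 427/100*e134 - 827/600*e234 + 2609/720*e1234


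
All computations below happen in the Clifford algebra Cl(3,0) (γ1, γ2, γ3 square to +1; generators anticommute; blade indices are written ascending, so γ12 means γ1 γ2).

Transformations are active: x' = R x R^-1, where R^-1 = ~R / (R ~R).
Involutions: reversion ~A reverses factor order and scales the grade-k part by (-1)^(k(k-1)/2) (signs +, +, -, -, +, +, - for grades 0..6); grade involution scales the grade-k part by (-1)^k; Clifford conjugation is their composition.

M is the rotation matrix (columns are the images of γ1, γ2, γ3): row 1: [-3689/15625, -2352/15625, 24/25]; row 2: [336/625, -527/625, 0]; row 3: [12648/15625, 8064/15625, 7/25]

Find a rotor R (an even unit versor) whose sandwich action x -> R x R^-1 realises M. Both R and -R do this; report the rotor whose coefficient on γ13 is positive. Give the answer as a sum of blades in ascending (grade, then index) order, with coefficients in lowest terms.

Method: write R = a + b12*γ12 + b13*γ13 + b23*γ23 with a^2 + b12^2 + b13^2 + b23^2 = 1 (so R^-1 = ~R). Expanding the columns R e_j ~R gives tr M = 4a^2 - 1 and, from the antisymmetric part, M21 - M12 = -4a*b12, M13 - M31 = 4a*b13, M32 - M23 = -4a*b23.
Here tr M = -12489/15625, so a^2 = (1 + tr M)/4 = 784/15625 and a = ±28/125. Taking a = 28/125: M21 - M12 = 10752/15625, M13 - M31 = 2352/15625, M32 - M23 = 8064/15625, giving b12 = -96/125, b13 = 21/125, b23 = -72/125, i.e. R = 28/125 - 96/125*γ12 + 21/125*γ13 - 72/125*γ23.
Its γ13 coefficient is already positive.
Answer: 28/125 - 96/125*γ12 + 21/125*γ13 - 72/125*γ23. Note: both R and -R realise this M (trace -12489/15625); the covering map identifies them, and the γ13-coefficient sign is the tie-breaker.


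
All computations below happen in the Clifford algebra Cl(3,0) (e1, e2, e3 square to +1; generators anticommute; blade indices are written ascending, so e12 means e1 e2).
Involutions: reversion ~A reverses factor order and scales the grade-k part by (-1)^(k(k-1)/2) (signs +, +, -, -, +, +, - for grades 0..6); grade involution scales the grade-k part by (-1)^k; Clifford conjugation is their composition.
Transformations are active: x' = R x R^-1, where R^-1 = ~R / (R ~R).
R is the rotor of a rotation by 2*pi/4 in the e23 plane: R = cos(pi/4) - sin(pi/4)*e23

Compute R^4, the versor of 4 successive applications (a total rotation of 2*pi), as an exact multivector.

Because a rotor carries half the rotation angle, composing 4 copies of this e23-plane rotor multiplies the phase: 4*(pi/4) = pi, hence R^4 = cos(pi) - sin(pi)*e23.
cos(pi) = -1 and sin(pi) = 0, so R^4 = -1. The total rotation 2*pi is 1 full turn, so every vector returns to itself, yet the rotor is -1, on the OTHER sheet of the double cover (an odd number of 2*pi turns).
Answer: -1


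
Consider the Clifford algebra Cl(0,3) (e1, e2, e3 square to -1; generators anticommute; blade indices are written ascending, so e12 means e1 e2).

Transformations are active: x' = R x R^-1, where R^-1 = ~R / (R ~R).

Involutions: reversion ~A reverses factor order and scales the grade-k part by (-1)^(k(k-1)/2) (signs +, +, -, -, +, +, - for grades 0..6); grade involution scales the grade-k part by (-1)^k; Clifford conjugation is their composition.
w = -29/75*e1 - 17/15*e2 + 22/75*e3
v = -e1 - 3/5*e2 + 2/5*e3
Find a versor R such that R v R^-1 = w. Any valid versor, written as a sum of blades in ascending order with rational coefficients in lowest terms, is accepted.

R = v + w = -104/75*e1 - 26/15*e2 + 52/75*e3 works: the equal norms (-38/25) guarantee its sandwich swaps v into w.
Answer: -104/75*e1 - 26/15*e2 + 52/75*e3


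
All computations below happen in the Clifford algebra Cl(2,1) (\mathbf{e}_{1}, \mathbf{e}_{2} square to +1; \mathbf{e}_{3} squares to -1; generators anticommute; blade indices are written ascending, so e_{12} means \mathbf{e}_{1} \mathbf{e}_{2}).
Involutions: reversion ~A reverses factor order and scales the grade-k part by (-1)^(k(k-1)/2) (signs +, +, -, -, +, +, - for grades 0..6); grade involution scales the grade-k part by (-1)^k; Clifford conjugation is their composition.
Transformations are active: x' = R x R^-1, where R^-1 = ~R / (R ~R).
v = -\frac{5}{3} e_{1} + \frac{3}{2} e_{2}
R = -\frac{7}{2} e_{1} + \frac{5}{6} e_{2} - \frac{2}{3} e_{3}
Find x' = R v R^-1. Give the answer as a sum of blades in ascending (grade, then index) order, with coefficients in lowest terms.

~R = -\frac{7}{2} e_{1} + \frac{5}{6} e_{2} - \frac{2}{3} e_{3}, and R ~R = \frac{25}{2}, so R^-1 = ~R / (\frac{25}{2}).
R v = \frac{85}{12} - \frac{139}{36} e_{12} - \frac{10}{9} e_{13} + e_{23}
Answer: -\frac{23}{10} e_{1} - \frac{5}{9} e_{2} - \frac{34}{45} e_{3}
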